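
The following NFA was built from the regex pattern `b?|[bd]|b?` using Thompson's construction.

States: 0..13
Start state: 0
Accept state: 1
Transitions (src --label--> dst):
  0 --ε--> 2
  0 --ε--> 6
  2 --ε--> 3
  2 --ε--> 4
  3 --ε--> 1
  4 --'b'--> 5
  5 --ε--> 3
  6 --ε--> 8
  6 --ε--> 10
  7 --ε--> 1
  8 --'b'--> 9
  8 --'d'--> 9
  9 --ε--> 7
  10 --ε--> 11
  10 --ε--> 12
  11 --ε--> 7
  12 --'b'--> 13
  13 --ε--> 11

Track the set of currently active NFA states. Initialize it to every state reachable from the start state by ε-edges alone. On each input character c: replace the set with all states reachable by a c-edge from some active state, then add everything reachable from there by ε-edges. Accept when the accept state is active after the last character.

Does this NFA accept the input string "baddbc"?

S₀ = ε-closure({0}) = {0,1,2,3,4,6,7,8,10,11,12}
'b' @ 1: {1,3,5,7,9,11,13}  [accepting]
'a' @ 2: {}  — no active states
rest 'ddbc' ignored (set empty)
end set {} — state 1 not in

Answer: REJECT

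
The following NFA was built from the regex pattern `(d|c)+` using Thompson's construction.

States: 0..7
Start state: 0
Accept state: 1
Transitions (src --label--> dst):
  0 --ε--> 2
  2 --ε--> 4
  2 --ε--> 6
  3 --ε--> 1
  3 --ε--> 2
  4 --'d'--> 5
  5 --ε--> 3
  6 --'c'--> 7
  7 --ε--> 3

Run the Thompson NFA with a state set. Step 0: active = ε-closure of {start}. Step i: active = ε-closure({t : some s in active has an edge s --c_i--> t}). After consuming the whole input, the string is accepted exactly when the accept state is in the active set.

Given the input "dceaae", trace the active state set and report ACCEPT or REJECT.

Answer: REJECT

Derivation:
S₀ = ε-closure({0}) = {0,2,4,6}
'd' @ 1: {1,2,3,4,5,6}  [accepting]
'c' @ 2: {1,2,3,4,6,7}  [accepting]
'e' @ 3: {}  — dead — no transitions
rest 'aae' ignored (set empty)
after full input: {}  (accept=1 not in)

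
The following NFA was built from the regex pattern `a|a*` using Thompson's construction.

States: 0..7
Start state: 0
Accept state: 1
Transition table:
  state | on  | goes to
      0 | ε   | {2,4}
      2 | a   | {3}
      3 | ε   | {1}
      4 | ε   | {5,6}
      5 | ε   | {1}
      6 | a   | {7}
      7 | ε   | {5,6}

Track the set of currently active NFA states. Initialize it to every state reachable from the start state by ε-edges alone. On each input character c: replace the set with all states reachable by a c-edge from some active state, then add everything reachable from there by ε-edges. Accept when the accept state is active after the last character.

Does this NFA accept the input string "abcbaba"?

Answer: REJECT

Derivation:
S₀ = ε-closure({0}) = {0,1,2,4,5,6}
'a' @ 1: {1,3,5,6,7}  [accepting]
'b' @ 2: {}  — dead — no transitions
rest 'cbaba' ignored (set empty)
end set {} — state 1 not in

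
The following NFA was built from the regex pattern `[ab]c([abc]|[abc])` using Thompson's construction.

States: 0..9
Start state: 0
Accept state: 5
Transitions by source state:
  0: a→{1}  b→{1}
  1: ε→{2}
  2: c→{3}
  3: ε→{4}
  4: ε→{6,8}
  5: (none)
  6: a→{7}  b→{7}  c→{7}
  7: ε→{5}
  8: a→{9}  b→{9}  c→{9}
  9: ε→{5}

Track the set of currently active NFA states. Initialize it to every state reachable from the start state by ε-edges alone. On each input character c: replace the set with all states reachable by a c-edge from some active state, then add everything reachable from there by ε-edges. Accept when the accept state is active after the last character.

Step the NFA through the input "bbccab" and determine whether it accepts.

Answer: REJECT

Steps:
S₀ = ε-closure({0}) = {0}
'b' @ 1: {1,2}
'b' @ 2: {}  — no active states
rest 'ccab' ignored (set empty)
after full input: {}  (accept=5 not in)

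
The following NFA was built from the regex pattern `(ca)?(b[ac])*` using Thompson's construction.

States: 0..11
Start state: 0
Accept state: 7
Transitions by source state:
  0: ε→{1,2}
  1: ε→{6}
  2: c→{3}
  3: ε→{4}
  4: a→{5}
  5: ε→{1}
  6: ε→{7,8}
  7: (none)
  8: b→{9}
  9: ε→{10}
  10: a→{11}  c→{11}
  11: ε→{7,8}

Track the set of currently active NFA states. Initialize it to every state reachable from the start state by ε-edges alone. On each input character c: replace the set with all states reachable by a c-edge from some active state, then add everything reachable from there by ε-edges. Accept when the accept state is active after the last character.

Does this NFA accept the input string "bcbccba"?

Answer: REJECT

Derivation:
initial (ε-close {0}): {0,1,2,6,7,8}
'b' @ 1: {9,10}
'c' @ 2: {7,8,11}  ✓accept
'b' @ 3: {9,10}
'c' @ 4: {7,8,11}  ✓accept
'c' @ 5: {}  — state set empty
rest 'ba' ignored (set empty)
end set {} — state 7 not in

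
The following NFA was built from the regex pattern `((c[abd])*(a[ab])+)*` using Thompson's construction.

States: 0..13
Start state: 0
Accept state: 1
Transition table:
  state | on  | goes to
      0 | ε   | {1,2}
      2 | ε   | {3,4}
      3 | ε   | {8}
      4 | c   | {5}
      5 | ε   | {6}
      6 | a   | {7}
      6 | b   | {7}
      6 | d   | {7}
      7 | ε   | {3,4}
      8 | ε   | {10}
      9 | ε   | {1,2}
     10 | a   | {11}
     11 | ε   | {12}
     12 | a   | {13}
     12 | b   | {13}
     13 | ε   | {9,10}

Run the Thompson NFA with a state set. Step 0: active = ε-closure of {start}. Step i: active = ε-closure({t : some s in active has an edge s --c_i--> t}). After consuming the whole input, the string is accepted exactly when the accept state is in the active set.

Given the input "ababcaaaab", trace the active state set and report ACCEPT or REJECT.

start: ε-closure({0}) = {0,1,2,3,4,8,10}
'a' @ 1: {11,12}
'b' @ 2: {1,2,3,4,8,9,10,13}  ✓accept
'a' @ 3: {11,12}
'b' @ 4: {1,2,3,4,8,9,10,13}  ✓accept
'c' @ 5: {5,6}
'a' @ 6: {3,4,7,8,10}
'a' @ 7: {11,12}
'a' @ 8: {1,2,3,4,8,9,10,13}  ✓accept
'a' @ 9: {11,12}
'b' @ 10: {1,2,3,4,8,9,10,13}  ✓accept
after full input: {1,2,3,4,8,9,10,13}  (accept=1 in)

Answer: ACCEPT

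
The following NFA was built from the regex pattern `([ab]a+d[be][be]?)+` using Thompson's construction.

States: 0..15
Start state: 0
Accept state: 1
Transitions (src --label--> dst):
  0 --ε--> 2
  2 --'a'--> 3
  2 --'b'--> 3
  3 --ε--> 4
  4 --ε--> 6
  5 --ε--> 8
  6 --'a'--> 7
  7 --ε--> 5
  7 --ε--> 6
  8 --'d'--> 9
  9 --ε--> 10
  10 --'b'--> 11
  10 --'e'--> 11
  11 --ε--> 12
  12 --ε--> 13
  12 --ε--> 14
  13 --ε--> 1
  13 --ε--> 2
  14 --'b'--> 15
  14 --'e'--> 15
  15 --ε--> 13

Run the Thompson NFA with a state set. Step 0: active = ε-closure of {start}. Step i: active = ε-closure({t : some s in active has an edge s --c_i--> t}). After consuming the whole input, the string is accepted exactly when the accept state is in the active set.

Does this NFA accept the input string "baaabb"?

Answer: REJECT

Trace:
initial (ε-close {0}): {0,2}
'b' @ 1: {3,4,6}
'a' @ 2: {5,6,7,8}
'a' @ 3: {5,6,7,8}
'a' @ 4: {5,6,7,8}
'b' @ 5: {}  — dead — no transitions
rest 'b' ignored (set empty)
final: {}; accept 1 not in set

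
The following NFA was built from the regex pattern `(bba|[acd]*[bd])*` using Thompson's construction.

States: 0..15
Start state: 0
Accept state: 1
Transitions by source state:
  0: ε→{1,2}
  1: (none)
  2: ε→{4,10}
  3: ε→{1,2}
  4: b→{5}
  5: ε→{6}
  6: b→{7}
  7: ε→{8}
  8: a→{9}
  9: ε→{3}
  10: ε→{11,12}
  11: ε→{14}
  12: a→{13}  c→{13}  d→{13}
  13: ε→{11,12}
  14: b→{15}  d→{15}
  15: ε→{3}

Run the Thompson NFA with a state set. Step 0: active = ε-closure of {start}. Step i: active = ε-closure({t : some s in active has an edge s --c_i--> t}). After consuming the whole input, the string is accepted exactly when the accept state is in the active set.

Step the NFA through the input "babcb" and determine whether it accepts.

Answer: ACCEPT

Steps:
initial (ε-close {0}): {0,1,2,4,10,11,12,14}
'b' @ 1: {1,2,3,4,5,6,10,11,12,14,15}  [accepting]
'a' @ 2: {11,12,13,14}
'b' @ 3: {1,2,3,4,10,11,12,14,15}  [accepting]
'c' @ 4: {11,12,13,14}
'b' @ 5: {1,2,3,4,10,11,12,14,15}  [accepting]
end set {1,2,3,4,10,11,12,14,15} — state 1 in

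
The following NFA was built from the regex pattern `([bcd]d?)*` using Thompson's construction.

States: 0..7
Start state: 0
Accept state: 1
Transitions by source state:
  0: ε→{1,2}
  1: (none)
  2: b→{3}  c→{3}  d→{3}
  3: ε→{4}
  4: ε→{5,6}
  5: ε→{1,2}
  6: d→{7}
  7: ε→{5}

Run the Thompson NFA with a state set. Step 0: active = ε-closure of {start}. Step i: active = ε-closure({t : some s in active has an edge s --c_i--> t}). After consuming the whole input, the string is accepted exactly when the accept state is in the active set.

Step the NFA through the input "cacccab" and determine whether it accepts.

Answer: REJECT

Trace:
start: ε-closure({0}) = {0,1,2}
'c' @ 1: {1,2,3,4,5,6}  ✓accept
'a' @ 2: {}  — dead — no transitions
rest 'cccab' ignored (set empty)
after full input: {}  (accept=1 not in)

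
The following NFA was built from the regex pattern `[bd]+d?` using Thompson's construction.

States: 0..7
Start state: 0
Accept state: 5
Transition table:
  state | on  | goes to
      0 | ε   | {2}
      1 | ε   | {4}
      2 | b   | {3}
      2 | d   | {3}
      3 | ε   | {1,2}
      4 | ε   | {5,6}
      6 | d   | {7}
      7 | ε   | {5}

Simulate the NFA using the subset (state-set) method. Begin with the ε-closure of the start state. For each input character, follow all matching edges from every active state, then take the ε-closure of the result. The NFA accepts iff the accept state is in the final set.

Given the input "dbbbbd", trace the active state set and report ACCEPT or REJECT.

Answer: ACCEPT

Trace:
initial (ε-close {0}): {0,2}
'd' @ 1: {1,2,3,4,5,6}  (accept∈set)
'b' @ 2: {1,2,3,4,5,6}  (accept∈set)
'b' @ 3: {1,2,3,4,5,6}  (accept∈set)
'b' @ 4: {1,2,3,4,5,6}  (accept∈set)
'b' @ 5: {1,2,3,4,5,6}  (accept∈set)
'd' @ 6: {1,2,3,4,5,6,7}  (accept∈set)
final: {1,2,3,4,5,6,7}; accept 5 in set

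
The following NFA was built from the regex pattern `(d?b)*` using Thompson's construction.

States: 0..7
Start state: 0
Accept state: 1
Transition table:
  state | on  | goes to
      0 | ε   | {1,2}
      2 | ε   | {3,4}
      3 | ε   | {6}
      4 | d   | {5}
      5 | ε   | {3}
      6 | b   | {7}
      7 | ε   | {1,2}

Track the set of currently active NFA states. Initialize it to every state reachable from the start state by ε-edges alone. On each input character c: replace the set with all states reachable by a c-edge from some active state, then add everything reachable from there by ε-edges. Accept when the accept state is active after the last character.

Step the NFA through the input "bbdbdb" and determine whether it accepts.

initial (ε-close {0}): {0,1,2,3,4,6}
'b' @ 1: {1,2,3,4,6,7}  [accepting]
'b' @ 2: {1,2,3,4,6,7}  [accepting]
'd' @ 3: {3,5,6}
'b' @ 4: {1,2,3,4,6,7}  [accepting]
'd' @ 5: {3,5,6}
'b' @ 6: {1,2,3,4,6,7}  [accepting]
final: {1,2,3,4,6,7}; accept 1 in set

Answer: ACCEPT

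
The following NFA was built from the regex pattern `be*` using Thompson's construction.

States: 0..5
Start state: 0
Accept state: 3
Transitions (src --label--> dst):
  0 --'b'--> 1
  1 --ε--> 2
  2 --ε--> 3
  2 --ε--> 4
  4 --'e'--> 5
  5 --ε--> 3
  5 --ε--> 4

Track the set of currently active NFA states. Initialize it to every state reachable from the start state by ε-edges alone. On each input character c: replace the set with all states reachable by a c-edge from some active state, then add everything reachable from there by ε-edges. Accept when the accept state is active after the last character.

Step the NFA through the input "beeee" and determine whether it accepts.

initial (ε-close {0}): {0}
'b' @ 1: {1,2,3,4}  ✓accept
'e' @ 2: {3,4,5}  ✓accept
'e' @ 3: {3,4,5}  ✓accept
'e' @ 4: {3,4,5}  ✓accept
'e' @ 5: {3,4,5}  ✓accept
end set {3,4,5} — state 3 in

Answer: ACCEPT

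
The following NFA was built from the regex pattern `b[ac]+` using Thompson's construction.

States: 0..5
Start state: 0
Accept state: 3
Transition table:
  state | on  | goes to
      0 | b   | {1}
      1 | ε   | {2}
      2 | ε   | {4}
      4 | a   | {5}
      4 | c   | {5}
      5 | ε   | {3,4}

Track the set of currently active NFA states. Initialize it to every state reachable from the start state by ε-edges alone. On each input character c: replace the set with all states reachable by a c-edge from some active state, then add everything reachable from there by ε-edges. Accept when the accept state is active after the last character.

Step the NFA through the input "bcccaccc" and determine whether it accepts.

Answer: ACCEPT

Derivation:
start: ε-closure({0}) = {0}
'b' @ 1: {1,2,4}
'c' @ 2: {3,4,5}  ✓accept
'c' @ 3: {3,4,5}  ✓accept
'c' @ 4: {3,4,5}  ✓accept
'a' @ 5: {3,4,5}  ✓accept
'c' @ 6: {3,4,5}  ✓accept
'c' @ 7: {3,4,5}  ✓accept
'c' @ 8: {3,4,5}  ✓accept
after full input: {3,4,5}  (accept=3 in)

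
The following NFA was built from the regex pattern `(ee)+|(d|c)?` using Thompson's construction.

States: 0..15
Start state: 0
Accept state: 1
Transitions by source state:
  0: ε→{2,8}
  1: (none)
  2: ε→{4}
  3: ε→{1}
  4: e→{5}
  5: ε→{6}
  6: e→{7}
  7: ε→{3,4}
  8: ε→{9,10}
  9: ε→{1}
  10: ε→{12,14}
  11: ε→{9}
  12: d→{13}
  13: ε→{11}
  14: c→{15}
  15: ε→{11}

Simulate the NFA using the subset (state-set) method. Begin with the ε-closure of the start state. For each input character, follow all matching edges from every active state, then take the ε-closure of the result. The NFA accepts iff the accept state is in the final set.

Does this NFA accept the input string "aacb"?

Answer: REJECT

Derivation:
start: ε-closure({0}) = {0,1,2,4,8,9,10,12,14}
'a' @ 1: {}  — no active states
rest 'acb' ignored (set empty)
end set {} — state 1 not in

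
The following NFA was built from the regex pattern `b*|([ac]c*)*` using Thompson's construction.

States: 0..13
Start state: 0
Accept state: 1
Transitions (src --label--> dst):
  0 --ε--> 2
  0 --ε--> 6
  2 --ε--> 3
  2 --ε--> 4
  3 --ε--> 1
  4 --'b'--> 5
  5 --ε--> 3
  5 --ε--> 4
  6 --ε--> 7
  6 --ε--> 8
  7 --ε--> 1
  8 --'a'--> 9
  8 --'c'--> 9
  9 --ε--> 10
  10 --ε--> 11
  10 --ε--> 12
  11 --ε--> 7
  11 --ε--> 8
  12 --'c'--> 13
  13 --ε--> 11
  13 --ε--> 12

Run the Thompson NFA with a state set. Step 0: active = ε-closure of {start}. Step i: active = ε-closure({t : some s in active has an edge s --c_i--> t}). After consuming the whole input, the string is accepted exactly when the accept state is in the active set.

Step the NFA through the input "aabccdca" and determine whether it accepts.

start: ε-closure({0}) = {0,1,2,3,4,6,7,8}
'a' @ 1: {1,7,8,9,10,11,12}  [accepting]
'a' @ 2: {1,7,8,9,10,11,12}  [accepting]
'b' @ 3: {}  — dead — no transitions
rest 'ccdca' ignored (set empty)
end set {} — state 1 not in

Answer: REJECT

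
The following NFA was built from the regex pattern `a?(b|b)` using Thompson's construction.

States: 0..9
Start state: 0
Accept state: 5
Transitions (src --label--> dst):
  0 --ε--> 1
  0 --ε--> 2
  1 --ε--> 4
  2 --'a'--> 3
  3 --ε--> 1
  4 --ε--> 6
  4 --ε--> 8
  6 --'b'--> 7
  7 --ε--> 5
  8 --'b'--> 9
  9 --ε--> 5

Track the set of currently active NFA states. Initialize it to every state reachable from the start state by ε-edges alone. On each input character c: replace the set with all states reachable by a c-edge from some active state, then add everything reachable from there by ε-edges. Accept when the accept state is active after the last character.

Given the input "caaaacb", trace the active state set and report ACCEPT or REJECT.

S₀ = ε-closure({0}) = {0,1,2,4,6,8}
'c' @ 1: {}  — state set empty
rest 'aaaacb' ignored (set empty)
final: {}; accept 5 not in set

Answer: REJECT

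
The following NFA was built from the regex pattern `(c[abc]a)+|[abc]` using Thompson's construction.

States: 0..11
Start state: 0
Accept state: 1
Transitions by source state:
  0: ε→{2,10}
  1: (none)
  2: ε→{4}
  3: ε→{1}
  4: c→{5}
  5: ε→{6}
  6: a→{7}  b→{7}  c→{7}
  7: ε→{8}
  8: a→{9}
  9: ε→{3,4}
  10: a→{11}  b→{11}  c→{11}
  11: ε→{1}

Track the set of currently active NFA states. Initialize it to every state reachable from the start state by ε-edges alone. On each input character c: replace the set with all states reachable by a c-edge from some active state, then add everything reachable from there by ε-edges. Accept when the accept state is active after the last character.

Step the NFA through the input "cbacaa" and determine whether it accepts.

Answer: ACCEPT

Steps:
S₀ = ε-closure({0}) = {0,2,4,10}
'c' @ 1: {1,5,6,11}  [accepting]
'b' @ 2: {7,8}
'a' @ 3: {1,3,4,9}  [accepting]
'c' @ 4: {5,6}
'a' @ 5: {7,8}
'a' @ 6: {1,3,4,9}  [accepting]
end set {1,3,4,9} — state 1 in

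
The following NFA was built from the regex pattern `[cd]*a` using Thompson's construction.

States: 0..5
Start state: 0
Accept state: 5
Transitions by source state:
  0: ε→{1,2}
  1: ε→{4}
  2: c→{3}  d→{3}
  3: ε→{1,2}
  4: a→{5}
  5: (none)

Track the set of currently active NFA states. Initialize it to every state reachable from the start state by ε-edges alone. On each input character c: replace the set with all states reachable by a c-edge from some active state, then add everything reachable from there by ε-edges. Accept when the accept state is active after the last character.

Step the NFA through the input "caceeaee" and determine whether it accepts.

S₀ = ε-closure({0}) = {0,1,2,4}
'c' @ 1: {1,2,3,4}
'a' @ 2: {5}  ✓accept
'c' @ 3: {}  — state set empty
rest 'eeaee' ignored (set empty)
final: {}; accept 5 not in set

Answer: REJECT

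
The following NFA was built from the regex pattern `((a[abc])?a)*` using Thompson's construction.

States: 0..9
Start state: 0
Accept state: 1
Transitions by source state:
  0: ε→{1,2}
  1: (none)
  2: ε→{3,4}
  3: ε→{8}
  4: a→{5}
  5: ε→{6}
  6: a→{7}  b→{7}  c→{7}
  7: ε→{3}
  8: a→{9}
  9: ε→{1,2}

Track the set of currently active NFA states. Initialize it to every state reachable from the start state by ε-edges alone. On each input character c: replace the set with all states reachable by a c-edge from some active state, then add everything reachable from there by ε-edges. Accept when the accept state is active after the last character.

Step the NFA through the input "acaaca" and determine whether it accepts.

S₀ = ε-closure({0}) = {0,1,2,3,4,8}
'a' @ 1: {1,2,3,4,5,6,8,9}  [accepting]
'c' @ 2: {3,7,8}
'a' @ 3: {1,2,3,4,8,9}  [accepting]
'a' @ 4: {1,2,3,4,5,6,8,9}  [accepting]
'c' @ 5: {3,7,8}
'a' @ 6: {1,2,3,4,8,9}  [accepting]
final: {1,2,3,4,8,9}; accept 1 in set

Answer: ACCEPT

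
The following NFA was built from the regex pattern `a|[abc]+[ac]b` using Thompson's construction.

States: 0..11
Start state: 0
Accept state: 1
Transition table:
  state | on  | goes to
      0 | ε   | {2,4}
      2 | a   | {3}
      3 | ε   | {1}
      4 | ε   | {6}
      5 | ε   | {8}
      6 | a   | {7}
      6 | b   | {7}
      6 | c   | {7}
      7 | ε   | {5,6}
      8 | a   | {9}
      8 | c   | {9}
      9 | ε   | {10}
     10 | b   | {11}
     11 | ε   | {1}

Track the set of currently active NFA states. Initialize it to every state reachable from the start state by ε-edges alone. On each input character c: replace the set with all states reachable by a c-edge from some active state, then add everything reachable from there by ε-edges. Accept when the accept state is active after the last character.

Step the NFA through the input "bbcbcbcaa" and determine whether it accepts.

Answer: REJECT

Trace:
S₀ = ε-closure({0}) = {0,2,4,6}
'b' @ 1: {5,6,7,8}
'b' @ 2: {5,6,7,8}
'c' @ 3: {5,6,7,8,9,10}
'b' @ 4: {1,5,6,7,8,11}  ✓accept
'c' @ 5: {5,6,7,8,9,10}
'b' @ 6: {1,5,6,7,8,11}  ✓accept
'c' @ 7: {5,6,7,8,9,10}
'a' @ 8: {5,6,7,8,9,10}
'a' @ 9: {5,6,7,8,9,10}
after full input: {5,6,7,8,9,10}  (accept=1 not in)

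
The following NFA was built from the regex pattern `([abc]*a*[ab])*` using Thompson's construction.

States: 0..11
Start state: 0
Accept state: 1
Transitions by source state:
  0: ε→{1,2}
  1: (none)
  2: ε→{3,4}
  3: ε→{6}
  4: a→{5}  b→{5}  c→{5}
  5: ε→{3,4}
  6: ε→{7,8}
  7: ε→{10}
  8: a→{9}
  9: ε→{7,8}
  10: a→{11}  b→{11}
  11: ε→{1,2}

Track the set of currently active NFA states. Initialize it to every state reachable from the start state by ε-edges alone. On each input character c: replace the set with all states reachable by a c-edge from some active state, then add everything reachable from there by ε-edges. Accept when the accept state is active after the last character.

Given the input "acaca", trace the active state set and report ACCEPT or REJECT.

Answer: ACCEPT

Steps:
initial (ε-close {0}): {0,1,2,3,4,6,7,8,10}
'a' @ 1: {1,2,3,4,5,6,7,8,9,10,11}  [accepting]
'c' @ 2: {3,4,5,6,7,8,10}
'a' @ 3: {1,2,3,4,5,6,7,8,9,10,11}  [accepting]
'c' @ 4: {3,4,5,6,7,8,10}
'a' @ 5: {1,2,3,4,5,6,7,8,9,10,11}  [accepting]
final: {1,2,3,4,5,6,7,8,9,10,11}; accept 1 in set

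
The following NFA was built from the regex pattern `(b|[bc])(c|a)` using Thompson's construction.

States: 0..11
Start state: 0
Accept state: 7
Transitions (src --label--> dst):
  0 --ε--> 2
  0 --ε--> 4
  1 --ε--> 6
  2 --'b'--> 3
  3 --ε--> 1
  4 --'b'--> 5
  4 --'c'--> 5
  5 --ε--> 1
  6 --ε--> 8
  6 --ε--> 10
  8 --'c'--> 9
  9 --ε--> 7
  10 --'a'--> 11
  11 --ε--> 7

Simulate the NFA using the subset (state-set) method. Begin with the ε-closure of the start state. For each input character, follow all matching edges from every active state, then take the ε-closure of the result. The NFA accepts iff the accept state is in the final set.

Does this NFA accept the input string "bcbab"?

S₀ = ε-closure({0}) = {0,2,4}
'b' @ 1: {1,3,5,6,8,10}
'c' @ 2: {7,9}  (accept∈set)
'b' @ 3: {}  — dead — no transitions
rest 'ab' ignored (set empty)
final: {}; accept 7 not in set

Answer: REJECT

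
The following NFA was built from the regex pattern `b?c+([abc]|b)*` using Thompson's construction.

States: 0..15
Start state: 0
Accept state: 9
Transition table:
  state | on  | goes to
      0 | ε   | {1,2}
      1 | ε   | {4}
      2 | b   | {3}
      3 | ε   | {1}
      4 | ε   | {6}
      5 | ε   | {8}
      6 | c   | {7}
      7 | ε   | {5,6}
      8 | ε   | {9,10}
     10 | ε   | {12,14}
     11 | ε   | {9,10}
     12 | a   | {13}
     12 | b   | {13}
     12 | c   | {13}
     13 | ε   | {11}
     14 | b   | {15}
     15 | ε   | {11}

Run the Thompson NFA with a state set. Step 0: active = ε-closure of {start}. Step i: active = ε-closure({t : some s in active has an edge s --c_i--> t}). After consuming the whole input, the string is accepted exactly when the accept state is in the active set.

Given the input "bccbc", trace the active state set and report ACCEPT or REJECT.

S₀ = ε-closure({0}) = {0,1,2,4,6}
'b' @ 1: {1,3,4,6}
'c' @ 2: {5,6,7,8,9,10,12,14}  [accepting]
'c' @ 3: {5,6,7,8,9,10,11,12,13,14}  [accepting]
'b' @ 4: {9,10,11,12,13,14,15}  [accepting]
'c' @ 5: {9,10,11,12,13,14}  [accepting]
end set {9,10,11,12,13,14} — state 9 in

Answer: ACCEPT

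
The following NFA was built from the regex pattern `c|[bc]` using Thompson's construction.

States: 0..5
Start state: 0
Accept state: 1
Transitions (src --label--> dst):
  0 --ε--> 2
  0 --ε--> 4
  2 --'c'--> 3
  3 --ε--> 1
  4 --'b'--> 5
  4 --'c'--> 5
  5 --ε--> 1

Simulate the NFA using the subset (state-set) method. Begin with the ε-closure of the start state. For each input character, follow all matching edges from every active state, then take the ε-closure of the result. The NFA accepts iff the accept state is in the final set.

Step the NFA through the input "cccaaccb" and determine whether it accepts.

Answer: REJECT

Trace:
start: ε-closure({0}) = {0,2,4}
'c' @ 1: {1,3,5}  [accepting]
'c' @ 2: {}  — no active states
rest 'caaccb' ignored (set empty)
end set {} — state 1 not in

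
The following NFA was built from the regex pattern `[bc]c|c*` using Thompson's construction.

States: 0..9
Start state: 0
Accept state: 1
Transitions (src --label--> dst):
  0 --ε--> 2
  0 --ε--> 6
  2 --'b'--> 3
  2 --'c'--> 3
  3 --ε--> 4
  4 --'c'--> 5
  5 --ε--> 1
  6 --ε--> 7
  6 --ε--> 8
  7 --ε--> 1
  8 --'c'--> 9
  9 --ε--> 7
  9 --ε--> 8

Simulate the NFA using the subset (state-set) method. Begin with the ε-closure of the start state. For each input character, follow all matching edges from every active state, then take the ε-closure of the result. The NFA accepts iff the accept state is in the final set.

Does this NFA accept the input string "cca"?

Answer: REJECT

Trace:
start: ε-closure({0}) = {0,1,2,6,7,8}
'c' @ 1: {1,3,4,7,8,9}  ✓accept
'c' @ 2: {1,5,7,8,9}  ✓accept
'a' @ 3: {}  — dead — no transitions
final: {}; accept 1 not in set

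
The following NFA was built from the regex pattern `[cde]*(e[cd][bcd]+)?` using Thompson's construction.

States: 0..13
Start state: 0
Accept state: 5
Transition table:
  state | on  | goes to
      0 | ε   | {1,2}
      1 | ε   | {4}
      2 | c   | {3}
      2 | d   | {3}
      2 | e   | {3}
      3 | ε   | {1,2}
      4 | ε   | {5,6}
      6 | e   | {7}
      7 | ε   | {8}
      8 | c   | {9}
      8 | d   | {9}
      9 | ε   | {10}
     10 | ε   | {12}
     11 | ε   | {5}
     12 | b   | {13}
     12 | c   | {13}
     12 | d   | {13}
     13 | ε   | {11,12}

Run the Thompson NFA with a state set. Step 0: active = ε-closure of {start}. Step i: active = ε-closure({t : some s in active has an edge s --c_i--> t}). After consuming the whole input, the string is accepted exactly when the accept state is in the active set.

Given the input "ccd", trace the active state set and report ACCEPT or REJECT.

S₀ = ε-closure({0}) = {0,1,2,4,5,6}
'c' @ 1: {1,2,3,4,5,6}  [accepting]
'c' @ 2: {1,2,3,4,5,6}  [accepting]
'd' @ 3: {1,2,3,4,5,6}  [accepting]
end set {1,2,3,4,5,6} — state 5 in

Answer: ACCEPT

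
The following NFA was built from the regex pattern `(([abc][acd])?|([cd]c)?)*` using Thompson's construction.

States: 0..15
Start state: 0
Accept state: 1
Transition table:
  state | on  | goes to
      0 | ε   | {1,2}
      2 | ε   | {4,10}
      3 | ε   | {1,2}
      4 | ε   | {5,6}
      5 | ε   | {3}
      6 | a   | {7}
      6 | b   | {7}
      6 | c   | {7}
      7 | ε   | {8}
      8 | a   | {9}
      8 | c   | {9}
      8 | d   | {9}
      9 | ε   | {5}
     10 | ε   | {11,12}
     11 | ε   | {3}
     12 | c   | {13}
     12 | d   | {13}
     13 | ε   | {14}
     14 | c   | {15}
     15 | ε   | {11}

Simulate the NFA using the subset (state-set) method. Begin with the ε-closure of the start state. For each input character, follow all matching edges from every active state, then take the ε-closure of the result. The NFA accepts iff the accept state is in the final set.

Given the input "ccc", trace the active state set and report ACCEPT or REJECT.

S₀ = ε-closure({0}) = {0,1,2,3,4,5,6,10,11,12}
'c' @ 1: {7,8,13,14}
'c' @ 2: {1,2,3,4,5,6,9,10,11,12,15}  [accepting]
'c' @ 3: {7,8,13,14}
end set {7,8,13,14} — state 1 not in

Answer: REJECT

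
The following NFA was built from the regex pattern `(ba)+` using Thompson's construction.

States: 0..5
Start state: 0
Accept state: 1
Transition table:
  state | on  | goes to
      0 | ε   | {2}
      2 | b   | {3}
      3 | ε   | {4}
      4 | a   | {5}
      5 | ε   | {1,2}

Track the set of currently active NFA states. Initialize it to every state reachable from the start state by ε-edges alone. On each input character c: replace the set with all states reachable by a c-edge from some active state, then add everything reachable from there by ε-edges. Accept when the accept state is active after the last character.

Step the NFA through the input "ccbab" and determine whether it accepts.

initial (ε-close {0}): {0,2}
'c' @ 1: {}  — dead — no transitions
rest 'cbab' ignored (set empty)
end set {} — state 1 not in

Answer: REJECT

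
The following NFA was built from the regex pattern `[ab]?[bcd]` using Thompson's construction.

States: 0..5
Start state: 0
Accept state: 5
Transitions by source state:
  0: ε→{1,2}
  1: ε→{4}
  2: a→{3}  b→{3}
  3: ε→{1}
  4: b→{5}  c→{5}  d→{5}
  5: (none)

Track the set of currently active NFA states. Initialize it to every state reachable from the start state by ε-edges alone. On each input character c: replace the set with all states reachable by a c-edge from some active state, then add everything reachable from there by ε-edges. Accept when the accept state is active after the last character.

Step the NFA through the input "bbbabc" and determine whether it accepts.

Answer: REJECT

Trace:
start: ε-closure({0}) = {0,1,2,4}
'b' @ 1: {1,3,4,5}  [accepting]
'b' @ 2: {5}  [accepting]
'b' @ 3: {}  — no active states
rest 'abc' ignored (set empty)
after full input: {}  (accept=5 not in)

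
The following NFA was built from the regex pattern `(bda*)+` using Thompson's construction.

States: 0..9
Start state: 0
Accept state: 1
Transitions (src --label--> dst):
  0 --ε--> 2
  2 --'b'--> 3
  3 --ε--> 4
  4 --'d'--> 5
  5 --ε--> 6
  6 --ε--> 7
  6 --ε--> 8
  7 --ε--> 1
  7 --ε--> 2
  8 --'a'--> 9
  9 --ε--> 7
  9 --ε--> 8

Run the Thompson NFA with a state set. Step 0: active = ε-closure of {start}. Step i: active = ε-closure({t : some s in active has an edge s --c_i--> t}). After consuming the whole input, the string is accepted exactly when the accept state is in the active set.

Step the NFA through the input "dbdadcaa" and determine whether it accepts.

start: ε-closure({0}) = {0,2}
'd' @ 1: {}  — dead — no transitions
rest 'bdadcaa' ignored (set empty)
after full input: {}  (accept=1 not in)

Answer: REJECT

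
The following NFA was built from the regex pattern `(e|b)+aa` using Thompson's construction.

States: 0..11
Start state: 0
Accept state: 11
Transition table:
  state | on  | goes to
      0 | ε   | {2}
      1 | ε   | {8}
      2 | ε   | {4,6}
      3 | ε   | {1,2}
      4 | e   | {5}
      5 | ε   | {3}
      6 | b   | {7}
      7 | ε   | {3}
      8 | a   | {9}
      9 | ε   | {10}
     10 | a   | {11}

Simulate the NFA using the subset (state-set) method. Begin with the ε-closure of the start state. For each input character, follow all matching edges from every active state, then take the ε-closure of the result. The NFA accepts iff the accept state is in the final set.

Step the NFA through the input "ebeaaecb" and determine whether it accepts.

initial (ε-close {0}): {0,2,4,6}
'e' @ 1: {1,2,3,4,5,6,8}
'b' @ 2: {1,2,3,4,6,7,8}
'e' @ 3: {1,2,3,4,5,6,8}
'a' @ 4: {9,10}
'a' @ 5: {11}  [accepting]
'e' @ 6: {}  — state set empty
rest 'cb' ignored (set empty)
final: {}; accept 11 not in set

Answer: REJECT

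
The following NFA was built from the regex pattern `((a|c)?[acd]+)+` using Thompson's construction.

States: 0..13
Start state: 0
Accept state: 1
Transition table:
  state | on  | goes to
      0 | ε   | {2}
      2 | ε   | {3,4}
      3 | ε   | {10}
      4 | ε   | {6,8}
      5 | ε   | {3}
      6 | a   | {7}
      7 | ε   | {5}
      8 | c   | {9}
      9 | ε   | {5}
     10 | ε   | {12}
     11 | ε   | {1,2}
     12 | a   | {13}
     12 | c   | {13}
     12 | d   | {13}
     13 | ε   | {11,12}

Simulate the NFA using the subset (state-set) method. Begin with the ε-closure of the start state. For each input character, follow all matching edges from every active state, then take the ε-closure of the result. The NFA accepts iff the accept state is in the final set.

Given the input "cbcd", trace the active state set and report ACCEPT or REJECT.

Answer: REJECT

Trace:
S₀ = ε-closure({0}) = {0,2,3,4,6,8,10,12}
'c' @ 1: {1,2,3,4,5,6,8,9,10,11,12,13}  [accepting]
'b' @ 2: {}  — no active states
rest 'cd' ignored (set empty)
final: {}; accept 1 not in set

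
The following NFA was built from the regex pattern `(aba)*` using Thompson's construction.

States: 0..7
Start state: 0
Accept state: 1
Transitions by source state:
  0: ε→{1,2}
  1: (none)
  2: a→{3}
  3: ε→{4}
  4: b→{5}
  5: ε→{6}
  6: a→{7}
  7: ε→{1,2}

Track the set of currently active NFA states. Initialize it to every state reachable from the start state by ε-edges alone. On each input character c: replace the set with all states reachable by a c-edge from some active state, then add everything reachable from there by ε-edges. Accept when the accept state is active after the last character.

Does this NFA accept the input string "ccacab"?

S₀ = ε-closure({0}) = {0,1,2}
'c' @ 1: {}  — dead — no transitions
rest 'cacab' ignored (set empty)
after full input: {}  (accept=1 not in)

Answer: REJECT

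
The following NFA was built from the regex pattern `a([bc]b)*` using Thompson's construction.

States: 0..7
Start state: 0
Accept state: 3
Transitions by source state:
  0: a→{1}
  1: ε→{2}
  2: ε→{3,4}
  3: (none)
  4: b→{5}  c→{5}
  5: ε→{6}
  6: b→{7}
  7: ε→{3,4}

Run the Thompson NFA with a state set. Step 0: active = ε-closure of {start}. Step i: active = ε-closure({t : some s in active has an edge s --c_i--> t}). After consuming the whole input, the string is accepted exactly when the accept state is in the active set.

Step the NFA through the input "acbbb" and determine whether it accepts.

start: ε-closure({0}) = {0}
'a' @ 1: {1,2,3,4}  [accepting]
'c' @ 2: {5,6}
'b' @ 3: {3,4,7}  [accepting]
'b' @ 4: {5,6}
'b' @ 5: {3,4,7}  [accepting]
final: {3,4,7}; accept 3 in set

Answer: ACCEPT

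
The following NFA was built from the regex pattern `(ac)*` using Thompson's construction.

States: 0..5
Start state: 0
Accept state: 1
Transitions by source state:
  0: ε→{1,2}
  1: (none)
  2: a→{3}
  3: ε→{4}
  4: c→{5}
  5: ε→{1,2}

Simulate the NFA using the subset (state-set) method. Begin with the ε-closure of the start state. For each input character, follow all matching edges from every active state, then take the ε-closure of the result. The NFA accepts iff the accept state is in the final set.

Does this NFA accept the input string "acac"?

Answer: ACCEPT

Steps:
initial (ε-close {0}): {0,1,2}
'a' @ 1: {3,4}
'c' @ 2: {1,2,5}  ✓accept
'a' @ 3: {3,4}
'c' @ 4: {1,2,5}  ✓accept
final: {1,2,5}; accept 1 in set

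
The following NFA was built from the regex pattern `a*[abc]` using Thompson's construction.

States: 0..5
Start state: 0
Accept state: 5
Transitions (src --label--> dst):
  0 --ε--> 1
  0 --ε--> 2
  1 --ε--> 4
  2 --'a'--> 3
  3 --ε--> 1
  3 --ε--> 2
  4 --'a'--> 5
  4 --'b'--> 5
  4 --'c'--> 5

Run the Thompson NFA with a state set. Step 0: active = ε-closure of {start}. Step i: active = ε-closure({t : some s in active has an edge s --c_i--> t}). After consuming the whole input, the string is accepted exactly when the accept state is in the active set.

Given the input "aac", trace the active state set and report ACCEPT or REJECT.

Answer: ACCEPT

Trace:
initial (ε-close {0}): {0,1,2,4}
'a' @ 1: {1,2,3,4,5}  [accepting]
'a' @ 2: {1,2,3,4,5}  [accepting]
'c' @ 3: {5}  [accepting]
after full input: {5}  (accept=5 in)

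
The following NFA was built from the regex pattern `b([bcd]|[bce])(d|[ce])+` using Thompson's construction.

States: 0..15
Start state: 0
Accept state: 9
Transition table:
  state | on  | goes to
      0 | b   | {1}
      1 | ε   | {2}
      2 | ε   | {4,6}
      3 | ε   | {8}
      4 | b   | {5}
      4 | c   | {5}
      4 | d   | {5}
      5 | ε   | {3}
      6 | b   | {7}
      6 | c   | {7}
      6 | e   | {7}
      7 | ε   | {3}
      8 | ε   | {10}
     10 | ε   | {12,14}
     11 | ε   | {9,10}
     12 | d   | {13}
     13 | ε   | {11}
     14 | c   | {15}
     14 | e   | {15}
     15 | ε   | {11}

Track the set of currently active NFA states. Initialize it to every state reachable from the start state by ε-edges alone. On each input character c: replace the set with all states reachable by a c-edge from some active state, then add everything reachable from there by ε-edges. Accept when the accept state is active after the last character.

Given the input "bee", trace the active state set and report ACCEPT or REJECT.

Answer: ACCEPT

Trace:
start: ε-closure({0}) = {0}
'b' @ 1: {1,2,4,6}
'e' @ 2: {3,7,8,10,12,14}
'e' @ 3: {9,10,11,12,14,15}  ✓accept
after full input: {9,10,11,12,14,15}  (accept=9 in)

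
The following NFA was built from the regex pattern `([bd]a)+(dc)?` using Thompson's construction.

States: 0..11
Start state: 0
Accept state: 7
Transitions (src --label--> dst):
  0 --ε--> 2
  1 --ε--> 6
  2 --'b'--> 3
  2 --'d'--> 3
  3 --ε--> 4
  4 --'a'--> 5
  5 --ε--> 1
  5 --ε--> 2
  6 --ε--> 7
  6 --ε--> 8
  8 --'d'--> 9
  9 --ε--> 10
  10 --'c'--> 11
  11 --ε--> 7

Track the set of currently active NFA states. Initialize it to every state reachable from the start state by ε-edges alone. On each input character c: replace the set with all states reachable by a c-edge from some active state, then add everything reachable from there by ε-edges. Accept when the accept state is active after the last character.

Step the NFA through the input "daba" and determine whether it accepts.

S₀ = ε-closure({0}) = {0,2}
'd' @ 1: {3,4}
'a' @ 2: {1,2,5,6,7,8}  ✓accept
'b' @ 3: {3,4}
'a' @ 4: {1,2,5,6,7,8}  ✓accept
final: {1,2,5,6,7,8}; accept 7 in set

Answer: ACCEPT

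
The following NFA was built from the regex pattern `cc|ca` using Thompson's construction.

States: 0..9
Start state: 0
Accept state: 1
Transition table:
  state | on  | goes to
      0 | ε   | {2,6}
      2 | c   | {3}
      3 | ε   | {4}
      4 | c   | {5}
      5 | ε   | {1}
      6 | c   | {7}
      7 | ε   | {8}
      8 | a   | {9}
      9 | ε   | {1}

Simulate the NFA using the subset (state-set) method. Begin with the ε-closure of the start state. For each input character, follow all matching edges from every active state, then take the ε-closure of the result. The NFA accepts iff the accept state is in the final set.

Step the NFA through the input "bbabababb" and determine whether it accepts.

Answer: REJECT

Derivation:
S₀ = ε-closure({0}) = {0,2,6}
'b' @ 1: {}  — no active states
rest 'babababb' ignored (set empty)
end set {} — state 1 not in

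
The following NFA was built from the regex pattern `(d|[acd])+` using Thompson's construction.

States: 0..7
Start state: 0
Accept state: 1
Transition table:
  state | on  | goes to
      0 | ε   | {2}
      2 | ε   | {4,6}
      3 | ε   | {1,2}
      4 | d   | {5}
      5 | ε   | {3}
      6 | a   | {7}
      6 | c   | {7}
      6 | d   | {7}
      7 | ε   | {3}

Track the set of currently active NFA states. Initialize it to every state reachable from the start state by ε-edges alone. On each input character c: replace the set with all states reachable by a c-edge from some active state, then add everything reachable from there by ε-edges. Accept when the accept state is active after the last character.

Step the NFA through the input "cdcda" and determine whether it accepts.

initial (ε-close {0}): {0,2,4,6}
'c' @ 1: {1,2,3,4,6,7}  (accept∈set)
'd' @ 2: {1,2,3,4,5,6,7}  (accept∈set)
'c' @ 3: {1,2,3,4,6,7}  (accept∈set)
'd' @ 4: {1,2,3,4,5,6,7}  (accept∈set)
'a' @ 5: {1,2,3,4,6,7}  (accept∈set)
end set {1,2,3,4,6,7} — state 1 in

Answer: ACCEPT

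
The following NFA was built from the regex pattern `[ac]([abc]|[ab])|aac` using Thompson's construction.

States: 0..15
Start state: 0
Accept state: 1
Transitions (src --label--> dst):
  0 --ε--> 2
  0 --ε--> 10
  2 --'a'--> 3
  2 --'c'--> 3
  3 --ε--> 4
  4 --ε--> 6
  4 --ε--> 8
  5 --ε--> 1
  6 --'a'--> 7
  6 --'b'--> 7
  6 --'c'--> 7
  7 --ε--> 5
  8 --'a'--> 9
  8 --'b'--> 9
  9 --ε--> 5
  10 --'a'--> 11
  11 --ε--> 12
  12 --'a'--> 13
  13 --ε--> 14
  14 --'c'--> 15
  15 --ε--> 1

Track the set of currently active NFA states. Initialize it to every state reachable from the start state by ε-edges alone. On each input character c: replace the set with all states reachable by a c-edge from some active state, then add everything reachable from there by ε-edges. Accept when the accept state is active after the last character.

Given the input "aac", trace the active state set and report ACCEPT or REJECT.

S₀ = ε-closure({0}) = {0,2,10}
'a' @ 1: {3,4,6,8,11,12}
'a' @ 2: {1,5,7,9,13,14}  ✓accept
'c' @ 3: {1,15}  ✓accept
final: {1,15}; accept 1 in set

Answer: ACCEPT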